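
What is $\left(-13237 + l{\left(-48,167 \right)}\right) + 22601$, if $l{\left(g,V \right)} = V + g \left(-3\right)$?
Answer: $9675$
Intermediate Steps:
$l{\left(g,V \right)} = V - 3 g$
$\left(-13237 + l{\left(-48,167 \right)}\right) + 22601 = \left(-13237 + \left(167 - -144\right)\right) + 22601 = \left(-13237 + \left(167 + 144\right)\right) + 22601 = \left(-13237 + 311\right) + 22601 = -12926 + 22601 = 9675$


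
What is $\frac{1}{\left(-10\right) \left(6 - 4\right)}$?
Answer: $- \frac{1}{20} \approx -0.05$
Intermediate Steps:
$\frac{1}{\left(-10\right) \left(6 - 4\right)} = \frac{1}{\left(-10\right) 2} = \frac{1}{-20} = - \frac{1}{20}$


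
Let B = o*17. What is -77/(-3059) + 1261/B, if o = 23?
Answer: 24146/7429 ≈ 3.2502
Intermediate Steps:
B = 391 (B = 23*17 = 391)
-77/(-3059) + 1261/B = -77/(-3059) + 1261/391 = -77*(-1/3059) + 1261*(1/391) = 11/437 + 1261/391 = 24146/7429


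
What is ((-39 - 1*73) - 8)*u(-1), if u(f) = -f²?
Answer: 120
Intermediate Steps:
((-39 - 1*73) - 8)*u(-1) = ((-39 - 1*73) - 8)*(-1*(-1)²) = ((-39 - 73) - 8)*(-1*1) = (-112 - 8)*(-1) = -120*(-1) = 120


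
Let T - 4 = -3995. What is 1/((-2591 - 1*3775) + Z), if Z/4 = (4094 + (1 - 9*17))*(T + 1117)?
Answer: -1/45323598 ≈ -2.2064e-8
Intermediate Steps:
T = -3991 (T = 4 - 3995 = -3991)
Z = -45317232 (Z = 4*((4094 + (1 - 9*17))*(-3991 + 1117)) = 4*((4094 + (1 - 153))*(-2874)) = 4*((4094 - 152)*(-2874)) = 4*(3942*(-2874)) = 4*(-11329308) = -45317232)
1/((-2591 - 1*3775) + Z) = 1/((-2591 - 1*3775) - 45317232) = 1/((-2591 - 3775) - 45317232) = 1/(-6366 - 45317232) = 1/(-45323598) = -1/45323598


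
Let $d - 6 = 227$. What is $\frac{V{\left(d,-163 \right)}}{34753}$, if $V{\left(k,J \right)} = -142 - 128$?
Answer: $- \frac{270}{34753} \approx -0.0077691$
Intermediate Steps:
$d = 233$ ($d = 6 + 227 = 233$)
$V{\left(k,J \right)} = -270$ ($V{\left(k,J \right)} = -142 - 128 = -270$)
$\frac{V{\left(d,-163 \right)}}{34753} = - \frac{270}{34753}$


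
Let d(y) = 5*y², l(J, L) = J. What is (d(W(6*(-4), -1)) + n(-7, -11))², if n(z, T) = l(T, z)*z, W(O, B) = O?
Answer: 8743849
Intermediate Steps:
n(z, T) = T*z
(d(W(6*(-4), -1)) + n(-7, -11))² = (5*(6*(-4))² - 11*(-7))² = (5*(-24)² + 77)² = (5*576 + 77)² = (2880 + 77)² = 2957² = 8743849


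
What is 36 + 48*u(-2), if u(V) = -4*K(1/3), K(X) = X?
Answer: -28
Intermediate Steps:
u(V) = -4/3
36 + 48*u(-2) = 36 + 48*(-4/3) = 36 - 64 = -28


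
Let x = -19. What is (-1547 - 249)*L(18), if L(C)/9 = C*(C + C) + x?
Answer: -10167156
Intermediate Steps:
L(C) = -171 + 18*C² (L(C) = 9*(C*(C + C) - 19) = 9*(C*(2*C) - 19) = 9*(2*C² - 19) = 9*(-19 + 2*C²) = -171 + 18*C²)
(-1547 - 249)*L(18) = (-1547 - 249)*(-171 + 18*18²) = -1796*(-171 + 18*324) = -1796*(-171 + 5832) = -1796*5661 = -10167156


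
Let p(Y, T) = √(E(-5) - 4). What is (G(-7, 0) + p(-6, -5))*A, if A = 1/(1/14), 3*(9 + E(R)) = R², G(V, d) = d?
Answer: 14*I*√42/3 ≈ 30.243*I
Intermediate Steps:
E(R) = -9 + R²/3
p(Y, T) = I*√42/3 (p(Y, T) = √((-9 + (⅓)*(-5)²) - 4) = √((-9 + (⅓)*25) - 4) = √((-9 + 25/3) - 4) = √(-⅔ - 4) = √(-14/3) = I*√42/3)
A = 14 (A = 1/(1/14) = 14)
(G(-7, 0) + p(-6, -5))*A = (0 + I*√42/3)*14 = (I*√42/3)*14 = 14*I*√42/3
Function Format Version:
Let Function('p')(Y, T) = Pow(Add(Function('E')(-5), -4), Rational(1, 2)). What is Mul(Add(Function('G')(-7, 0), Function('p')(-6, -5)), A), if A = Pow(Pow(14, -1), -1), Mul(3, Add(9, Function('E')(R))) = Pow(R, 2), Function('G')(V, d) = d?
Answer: Mul(Rational(14, 3), I, Pow(42, Rational(1, 2))) ≈ Mul(30.243, I)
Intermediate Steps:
Function('E')(R) = Add(-9, Mul(Rational(1, 3), Pow(R, 2)))
Function('p')(Y, T) = Mul(Rational(1, 3), I, Pow(42, Rational(1, 2))) (Function('p')(Y, T) = Pow(Add(Add(-9, Mul(Rational(1, 3), Pow(-5, 2))), -4), Rational(1, 2)) = Pow(Add(Add(-9, Mul(Rational(1, 3), 25)), -4), Rational(1, 2)) = Pow(Add(Add(-9, Rational(25, 3)), -4), Rational(1, 2)) = Pow(Add(Rational(-2, 3), -4), Rational(1, 2)) = Pow(Rational(-14, 3), Rational(1, 2)) = Mul(Rational(1, 3), I, Pow(42, Rational(1, 2))))
A = 14 (A = Pow(Rational(1, 14), -1) = 14)
Mul(Add(Function('G')(-7, 0), Function('p')(-6, -5)), A) = Mul(Add(0, Mul(Rational(1, 3), I, Pow(42, Rational(1, 2)))), 14) = Mul(Mul(Rational(1, 3), I, Pow(42, Rational(1, 2))), 14) = Mul(Rational(14, 3), I, Pow(42, Rational(1, 2)))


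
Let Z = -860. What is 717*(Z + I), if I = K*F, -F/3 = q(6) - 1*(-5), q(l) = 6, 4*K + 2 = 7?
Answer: -2584785/4 ≈ -6.4620e+5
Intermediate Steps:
K = 5/4 (K = -½ + (¼)*7 = -½ + 7/4 = 5/4 ≈ 1.2500)
F = -33 (F = -3*(6 - 1*(-5)) = -3*(6 + 5) = -3*11 = -33)
I = -165/4 (I = (5/4)*(-33) = -165/4 ≈ -41.250)
717*(Z + I) = 717*(-860 - 165/4) = 717*(-3605/4) = -2584785/4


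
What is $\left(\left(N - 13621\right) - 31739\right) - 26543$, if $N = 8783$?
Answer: $-63120$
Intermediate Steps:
$\left(\left(N - 13621\right) - 31739\right) - 26543 = \left(\left(8783 - 13621\right) - 31739\right) - 26543 = \left(-4838 - 31739\right) - 26543 = -36577 - 26543 = -63120$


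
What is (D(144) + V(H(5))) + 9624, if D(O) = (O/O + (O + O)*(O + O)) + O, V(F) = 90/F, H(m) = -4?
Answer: 185381/2 ≈ 92691.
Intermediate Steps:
D(O) = 1 + O + 4*O² (D(O) = (1 + (2*O)*(2*O)) + O = (1 + 4*O²) + O = 1 + O + 4*O²)
(D(144) + V(H(5))) + 9624 = ((1 + 144 + 4*144²) + 90/(-4)) + 9624 = ((1 + 144 + 4*20736) + 90*(-¼)) + 9624 = ((1 + 144 + 82944) - 45/2) + 9624 = (83089 - 45/2) + 9624 = 166133/2 + 9624 = 185381/2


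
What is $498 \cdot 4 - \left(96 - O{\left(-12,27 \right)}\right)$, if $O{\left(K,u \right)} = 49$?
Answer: $1945$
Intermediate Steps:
$498 \cdot 4 - \left(96 - O{\left(-12,27 \right)}\right) = 498 \cdot 4 - \left(96 - 49\right) = 1992 - \left(96 - 49\right) = 1992 - 47 = 1945$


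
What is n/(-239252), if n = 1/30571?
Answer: -1/7314172892 ≈ -1.3672e-10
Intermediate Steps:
n = 1/30571 ≈ 3.2711e-5
n/(-239252) = (1/30571)/(-239252) = (1/30571)*(-1/239252) = -1/7314172892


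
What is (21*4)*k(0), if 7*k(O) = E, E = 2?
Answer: 24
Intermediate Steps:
k(O) = 2/7 (k(O) = (⅐)*2 = 2/7)
(21*4)*k(0) = (21*4)*(2/7) = 84*(2/7) = 24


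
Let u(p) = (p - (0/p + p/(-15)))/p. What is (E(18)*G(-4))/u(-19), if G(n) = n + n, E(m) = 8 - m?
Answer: 75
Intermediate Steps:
u(p) = 16/15 (u(p) = (p - (0 + p*(-1/15)))/p = (p - (0 - p/15))/p = (p - (-1)*p/15)/p = (p + p/15)/p = (16*p/15)/p = 16/15)
G(n) = 2*n
(E(18)*G(-4))/u(-19) = ((8 - 1*18)*(2*(-4)))/(16/15) = ((8 - 18)*(-8))*(15/16) = -10*(-8)*(15/16) = 80*(15/16) = 75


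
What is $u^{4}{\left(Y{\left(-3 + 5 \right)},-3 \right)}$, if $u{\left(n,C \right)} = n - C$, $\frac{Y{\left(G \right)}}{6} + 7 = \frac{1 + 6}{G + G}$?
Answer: $\frac{10556001}{16} \approx 6.5975 \cdot 10^{5}$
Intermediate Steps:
$Y{\left(G \right)} = -42 + \frac{21}{G}$ ($Y{\left(G \right)} = -42 + 6 \frac{1 + 6}{G + G} = -42 + 6 \frac{7}{2 G} = -42 + \frac{21}{G}$)
$u^{4}{\left(Y{\left(-3 + 5 \right)},-3 \right)} = \left(\left(-42 + \frac{21}{-3 + 5}\right) - -3\right)^{4} = \left(\left(-42 + \frac{21}{2}\right) + 3\right)^{4} = \left(- \frac{63}{2} + 3\right)^{4} = \left(- \frac{57}{2}\right)^{4} = \frac{10556001}{16}$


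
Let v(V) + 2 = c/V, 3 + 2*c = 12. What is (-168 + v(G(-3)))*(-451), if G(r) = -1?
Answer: 157399/2 ≈ 78700.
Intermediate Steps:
c = 9/2 (c = -3/2 + (1/2)*12 = -3/2 + 6 = 9/2 ≈ 4.5000)
v(V) = -2 + 9/(2*V)
(-168 + v(G(-3)))*(-451) = (-168 + (-2 + (9/2)/(-1)))*(-451) = (-168 + (-2 + (9/2)*(-1)))*(-451) = (-168 + (-2 - 9/2))*(-451) = (-168 - 13/2)*(-451) = -349/2*(-451) = 157399/2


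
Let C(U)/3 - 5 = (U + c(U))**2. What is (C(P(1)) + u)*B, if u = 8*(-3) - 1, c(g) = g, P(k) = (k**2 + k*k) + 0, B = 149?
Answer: 5662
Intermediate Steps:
P(k) = 2*k**2 (P(k) = (k**2 + k**2) + 0 = 2*k**2 + 0 = 2*k**2)
u = -25 (u = -24 - 1 = -25)
C(U) = 15 + 12*U**2 (C(U) = 15 + 3*(U + U)**2 = 15 + 3*(2*U)**2 = 15 + 3*(4*U**2) = 15 + 12*U**2)
(C(P(1)) + u)*B = ((15 + 12*(2*1**2)**2) - 25)*149 = ((15 + 12*(2*1)**2) - 25)*149 = ((15 + 12*2**2) - 25)*149 = ((15 + 12*4) - 25)*149 = ((15 + 48) - 25)*149 = (63 - 25)*149 = 38*149 = 5662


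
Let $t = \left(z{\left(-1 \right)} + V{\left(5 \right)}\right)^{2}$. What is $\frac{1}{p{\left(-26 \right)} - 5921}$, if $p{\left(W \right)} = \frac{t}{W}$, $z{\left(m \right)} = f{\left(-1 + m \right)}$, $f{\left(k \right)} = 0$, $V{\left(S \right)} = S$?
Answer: $- \frac{26}{153971} \approx -0.00016886$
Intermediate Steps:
$z{\left(m \right)} = 0$
$t = 25$ ($t = \left(0 + 5\right)^{2} = 5^{2} = 25$)
$p{\left(W \right)} = \frac{25}{W}$
$\frac{1}{p{\left(-26 \right)} - 5921} = \frac{1}{\frac{25}{-26} - 5921} = \frac{1}{25 \left(- \frac{1}{26}\right) - 5921} = \frac{1}{- \frac{25}{26} - 5921} = \frac{1}{- \frac{153971}{26}} = - \frac{26}{153971}$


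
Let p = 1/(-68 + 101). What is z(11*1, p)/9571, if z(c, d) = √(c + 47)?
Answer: √58/9571 ≈ 0.00079571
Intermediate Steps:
p = 1/33 ≈ 0.030303
z(c, d) = √(47 + c)
z(11*1, p)/9571 = √(47 + 11*1)/9571 = √(47 + 11)*(1/9571) = √58*(1/9571) = √58/9571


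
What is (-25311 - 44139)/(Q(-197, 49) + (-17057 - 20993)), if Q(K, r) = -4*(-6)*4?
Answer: 34725/18977 ≈ 1.8298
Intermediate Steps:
Q(K, r) = 96 (Q(K, r) = 24*4 = 96)
(-25311 - 44139)/(Q(-197, 49) + (-17057 - 20993)) = (-25311 - 44139)/(96 + (-17057 - 20993)) = -69450/(96 - 38050) = -69450/(-37954) = -69450*(-1/37954) = 34725/18977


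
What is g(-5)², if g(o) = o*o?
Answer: 625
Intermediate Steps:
g(o) = o²
g(-5)² = ((-5)²)² = 25² = 625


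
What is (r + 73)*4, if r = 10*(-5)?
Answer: 92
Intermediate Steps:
r = -50
(r + 73)*4 = (-50 + 73)*4 = 23*4 = 92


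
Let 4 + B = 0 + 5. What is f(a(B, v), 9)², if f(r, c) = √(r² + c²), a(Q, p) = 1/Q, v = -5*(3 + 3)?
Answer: 82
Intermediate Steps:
B = 1 (B = -4 + (0 + 5) = -4 + 5 = 1)
v = -30 (v = -5*6 = -30)
f(r, c) = √(c² + r²)
f(a(B, v), 9)² = (√(9² + (1/1)²))² = (√(81 + 1²))² = (√(81 + 1))² = (√82)² = 82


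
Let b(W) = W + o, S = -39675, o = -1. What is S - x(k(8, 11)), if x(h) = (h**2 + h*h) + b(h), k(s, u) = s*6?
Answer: -44330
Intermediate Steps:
k(s, u) = 6*s
b(W) = -1 + W (b(W) = W - 1 = -1 + W)
x(h) = -1 + h + 2*h**2 (x(h) = (h**2 + h*h) + (-1 + h) = (h**2 + h**2) + (-1 + h) = 2*h**2 + (-1 + h) = -1 + h + 2*h**2)
S - x(k(8, 11)) = -39675 - (-1 + 6*8 + 2*(6*8)**2) = -39675 - (-1 + 48 + 2*48**2) = -39675 - (-1 + 48 + 2*2304) = -39675 - (-1 + 48 + 4608) = -39675 - 1*4655 = -39675 - 4655 = -44330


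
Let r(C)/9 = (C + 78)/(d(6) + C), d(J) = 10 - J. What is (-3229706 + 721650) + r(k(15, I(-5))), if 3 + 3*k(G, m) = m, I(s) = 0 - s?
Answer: -17555330/7 ≈ -2.5079e+6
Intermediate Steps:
I(s) = -s
k(G, m) = -1 + m/3
r(C) = 9*(78 + C)/(4 + C) (r(C) = 9*((C + 78)/((10 - 1*6) + C)) = 9*((78 + C)/((10 - 6) + C)) = 9*((78 + C)/(4 + C)) = 9*(78 + C)/(4 + C))
(-3229706 + 721650) + r(k(15, I(-5))) = (-3229706 + 721650) + 9*(78 + (-1 + (-1*(-5))/3))/(4 + (-1 + (-1*(-5))/3)) = -2508056 + 9*(78 + (-1 + (⅓)*5))/(4 + (-1 + (⅓)*5)) = -2508056 + 9*(78 + (-1 + 5/3))/(4 + (-1 + 5/3)) = -2508056 + 9*(78 + ⅔)/(4 + ⅔) = -2508056 + 9*(236/3)/(14/3) = -2508056 + 9*(3/14)*(236/3) = -2508056 + 1062/7 = -17555330/7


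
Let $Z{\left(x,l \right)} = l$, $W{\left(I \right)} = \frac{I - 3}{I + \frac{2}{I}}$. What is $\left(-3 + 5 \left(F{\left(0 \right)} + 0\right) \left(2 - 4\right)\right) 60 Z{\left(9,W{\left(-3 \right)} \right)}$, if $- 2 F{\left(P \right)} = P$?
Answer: $- \frac{3240}{11} \approx -294.55$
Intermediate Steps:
$F{\left(P \right)} = - \frac{P}{2}$
$W{\left(I \right)} = \frac{-3 + I}{I + \frac{2}{I}}$
$\left(-3 + 5 \left(F{\left(0 \right)} + 0\right) \left(2 - 4\right)\right) 60 Z{\left(9,W{\left(-3 \right)} \right)} = \left(-3 + 5 \left(\left(- \frac{1}{2}\right) 0 + 0\right) \left(2 - 4\right)\right) 60 \left(- \frac{3 \left(-3 - 3\right)}{2 + \left(-3\right)^{2}}\right) = \left(-3 + 5 \left(0 + 0\right) \left(-2\right)\right) 60 \left(\left(-3\right) \frac{1}{2 + 9} \left(-6\right)\right) = \left(-3 + 5 \cdot 0 \left(-2\right)\right) 60 \left(\left(-3\right) \frac{1}{11} \left(-6\right)\right) = \left(-3 + 5 \cdot 0\right) 60 \left(\left(-3\right) \frac{1}{11} \left(-6\right)\right) = \left(-3 + 0\right) 60 \cdot \frac{18}{11} = \left(-3\right) 60 \cdot \frac{18}{11} = \left(-180\right) \frac{18}{11} = - \frac{3240}{11}$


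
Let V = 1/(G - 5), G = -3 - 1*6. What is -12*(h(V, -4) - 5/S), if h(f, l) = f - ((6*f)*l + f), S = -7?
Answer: 12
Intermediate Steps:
G = -9 (G = -3 - 6 = -9)
V = -1/14 (V = 1/(-9 - 5) = 1/(-14) = -1/14 ≈ -0.071429)
h(f, l) = -6*f*l (h(f, l) = f - (6*f*l + f) = f - (f + 6*f*l) = f + (-f - 6*f*l) = -6*f*l)
-12*(h(V, -4) - 5/S) = -12*(-6*(-1/14)*(-4) - 5/(-7)) = -12*(-12/7 - 5*(-⅐)) = -12*(-12/7 + 5/7) = -12*(-1) = 12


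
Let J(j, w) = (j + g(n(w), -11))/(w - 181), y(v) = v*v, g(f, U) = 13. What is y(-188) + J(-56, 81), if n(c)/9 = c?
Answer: 3534443/100 ≈ 35344.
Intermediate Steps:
n(c) = 9*c
y(v) = v**2
J(j, w) = (13 + j)/(-181 + w) (J(j, w) = (j + 13)/(w - 181) = (13 + j)/(-181 + w))
y(-188) + J(-56, 81) = (-188)**2 + (13 - 56)/(-181 + 81) = 35344 - 43/(-100) = 35344 - 1/100*(-43) = 35344 + 43/100 = 3534443/100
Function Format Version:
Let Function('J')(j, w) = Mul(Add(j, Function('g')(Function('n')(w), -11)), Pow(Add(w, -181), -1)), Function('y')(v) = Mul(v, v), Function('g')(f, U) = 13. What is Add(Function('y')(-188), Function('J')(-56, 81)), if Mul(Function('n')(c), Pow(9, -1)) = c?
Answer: Rational(3534443, 100) ≈ 35344.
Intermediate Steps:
Function('n')(c) = Mul(9, c)
Function('y')(v) = Pow(v, 2)
Function('J')(j, w) = Mul(Pow(Add(-181, w), -1), Add(13, j)) (Function('J')(j, w) = Mul(Add(j, 13), Pow(Add(w, -181), -1)) = Mul(Add(13, j), Pow(Add(-181, w), -1)) = Mul(Pow(Add(-181, w), -1), Add(13, j)))
Add(Function('y')(-188), Function('J')(-56, 81)) = Add(Pow(-188, 2), Mul(Pow(Add(-181, 81), -1), Add(13, -56))) = Add(35344, Mul(Pow(-100, -1), -43)) = Add(35344, Mul(Rational(-1, 100), -43)) = Add(35344, Rational(43, 100)) = Rational(3534443, 100)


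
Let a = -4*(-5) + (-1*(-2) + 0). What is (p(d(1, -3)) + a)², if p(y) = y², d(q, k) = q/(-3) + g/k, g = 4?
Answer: 49729/81 ≈ 613.94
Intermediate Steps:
d(q, k) = 4/k - q/3 (d(q, k) = q/(-3) + 4/k = q*(-⅓) + 4/k = -q/3 + 4/k = 4/k - q/3)
a = 22 (a = 20 + (2 + 0) = 20 + 2 = 22)
(p(d(1, -3)) + a)² = ((4/(-3) - ⅓*1)² + 22)² = ((4*(-⅓) - ⅓)² + 22)² = ((-4/3 - ⅓)² + 22)² = ((-5/3)² + 22)² = (25/9 + 22)² = (223/9)² = 49729/81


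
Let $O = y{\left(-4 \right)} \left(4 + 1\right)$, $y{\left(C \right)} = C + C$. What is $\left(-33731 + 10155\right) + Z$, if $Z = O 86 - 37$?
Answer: $-27053$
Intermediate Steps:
$y{\left(C \right)} = 2 C$
$O = -40$ ($O = 2 \left(-4\right) \left(4 + 1\right) = \left(-8\right) 5 = -40$)
$Z = -3477$ ($Z = \left(-40\right) 86 - 37 = -3440 - 37 = -3477$)
$\left(-33731 + 10155\right) + Z = \left(-33731 + 10155\right) - 3477 = -23576 - 3477 = -27053$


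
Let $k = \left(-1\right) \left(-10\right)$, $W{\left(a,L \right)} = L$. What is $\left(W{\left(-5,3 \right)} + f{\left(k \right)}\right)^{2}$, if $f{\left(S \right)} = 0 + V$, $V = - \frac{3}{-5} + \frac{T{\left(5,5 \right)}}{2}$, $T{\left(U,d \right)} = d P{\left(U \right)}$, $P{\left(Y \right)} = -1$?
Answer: $\frac{121}{100} \approx 1.21$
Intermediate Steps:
$T{\left(U,d \right)} = - d$ ($T{\left(U,d \right)} = d \left(-1\right) = - d$)
$k = 10$
$V = - \frac{19}{10}$ ($V = - \frac{3}{-5} + \frac{\left(-1\right) 5}{2} = \left(-3\right) \left(- \frac{1}{5}\right) - \frac{5}{2} = \frac{3}{5} - \frac{5}{2} = - \frac{19}{10} \approx -1.9$)
$f{\left(S \right)} = - \frac{19}{10}$ ($f{\left(S \right)} = 0 - \frac{19}{10} = - \frac{19}{10}$)
$\left(W{\left(-5,3 \right)} + f{\left(k \right)}\right)^{2} = \left(3 - \frac{19}{10}\right)^{2} = \left(\frac{11}{10}\right)^{2} = \frac{121}{100}$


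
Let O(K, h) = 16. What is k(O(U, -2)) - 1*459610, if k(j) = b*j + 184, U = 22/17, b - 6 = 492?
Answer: -451458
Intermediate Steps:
b = 498 (b = 6 + 492 = 498)
U = 22/17 (U = 22*(1/17) = 22/17 ≈ 1.2941)
k(j) = 184 + 498*j (k(j) = 498*j + 184 = 184 + 498*j)
k(O(U, -2)) - 1*459610 = (184 + 498*16) - 1*459610 = (184 + 7968) - 459610 = 8152 - 459610 = -451458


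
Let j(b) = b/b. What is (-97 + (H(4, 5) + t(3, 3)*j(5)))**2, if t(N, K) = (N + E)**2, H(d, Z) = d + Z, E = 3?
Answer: 2704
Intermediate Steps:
j(b) = 1
H(d, Z) = Z + d
t(N, K) = (3 + N)**2 (t(N, K) = (N + 3)**2 = (3 + N)**2)
(-97 + (H(4, 5) + t(3, 3)*j(5)))**2 = (-97 + ((5 + 4) + (3 + 3)**2*1))**2 = (-97 + (9 + 6**2*1))**2 = (-97 + (9 + 36*1))**2 = (-97 + (9 + 36))**2 = (-97 + 45)**2 = (-52)**2 = 2704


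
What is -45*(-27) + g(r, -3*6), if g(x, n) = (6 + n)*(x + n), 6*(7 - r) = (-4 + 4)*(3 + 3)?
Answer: 1347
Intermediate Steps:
r = 7 (r = 7 - (-4 + 4)*(3 + 3)/6 = 7 - 0*6 = 7 - ⅙*0 = 7 + 0 = 7)
g(x, n) = (6 + n)*(n + x)
-45*(-27) + g(r, -3*6) = -45*(-27) + ((-3*6)² + 6*(-3*6) + 6*7 - 3*6*7) = 1215 + ((-18)² + 6*(-18) + 42 - 18*7) = 1215 + (324 - 108 + 42 - 126) = 1215 + 132 = 1347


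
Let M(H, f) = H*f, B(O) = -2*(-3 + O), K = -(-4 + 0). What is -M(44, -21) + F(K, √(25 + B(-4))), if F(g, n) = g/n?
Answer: 924 + 4*√39/39 ≈ 924.64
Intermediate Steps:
K = 4 (K = -1*(-4) = 4)
B(O) = 6 - 2*O
-M(44, -21) + F(K, √(25 + B(-4))) = -44*(-21) + 4/(√(25 + (6 - 2*(-4)))) = -1*(-924) + 4/(√(25 + (6 + 8))) = 924 + 4/(√(25 + 14)) = 924 + 4/(√39) = 924 + 4*(√39/39) = 924 + 4*√39/39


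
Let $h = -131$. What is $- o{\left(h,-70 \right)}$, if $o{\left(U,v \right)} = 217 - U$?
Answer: $-348$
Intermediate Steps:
$- o{\left(h,-70 \right)} = - (217 - -131) = - (217 + 131) = \left(-1\right) 348 = -348$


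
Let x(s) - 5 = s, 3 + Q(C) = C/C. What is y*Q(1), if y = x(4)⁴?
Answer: -13122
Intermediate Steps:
Q(C) = -2 (Q(C) = -3 + C/C = -3 + 1 = -2)
x(s) = 5 + s
y = 6561 (y = (5 + 4)⁴ = 9⁴ = 6561)
y*Q(1) = 6561*(-2) = -13122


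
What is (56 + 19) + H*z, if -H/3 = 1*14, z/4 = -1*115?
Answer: 19395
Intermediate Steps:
z = -460 (z = 4*(-1*115) = 4*(-115) = -460)
H = -42 (H = -3*14 = -42)
(56 + 19) + H*z = (56 + 19) - 42*(-460) = 75 + 19320 = 19395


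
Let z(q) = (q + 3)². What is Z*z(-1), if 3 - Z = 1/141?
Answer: 1688/141 ≈ 11.972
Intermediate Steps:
Z = 422/141 (Z = 3 - 1/141 = 422/141 ≈ 2.9929)
z(q) = (3 + q)²
Z*z(-1) = 422*(3 - 1)²/141 = (422/141)*2² = (422/141)*4 = 1688/141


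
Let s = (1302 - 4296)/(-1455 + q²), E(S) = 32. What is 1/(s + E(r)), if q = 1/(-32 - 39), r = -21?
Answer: 3667327/124900841 ≈ 0.029362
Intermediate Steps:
q = -1/71 (q = 1/(-71) = -1/71 ≈ -0.014085)
s = 7546377/3667327 (s = (1302 - 4296)/(-1455 + (-1/71)²) = -2994/(-1455 + 1/5041) = -2994/(-7334654/5041) = -2994*(-5041/7334654) = 7546377/3667327 ≈ 2.0577)
1/(s + E(r)) = 1/(7546377/3667327 + 32) = 1/(124900841/3667327) = 3667327/124900841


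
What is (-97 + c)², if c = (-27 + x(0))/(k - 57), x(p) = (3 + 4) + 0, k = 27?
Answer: 83521/9 ≈ 9280.1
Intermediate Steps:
x(p) = 7 (x(p) = 7 + 0 = 7)
c = ⅔ (c = (-27 + 7)/(27 - 57) = -20/(-30) = -20*(-1/30) = ⅔ ≈ 0.66667)
(-97 + c)² = (-97 + ⅔)² = (-289/3)² = 83521/9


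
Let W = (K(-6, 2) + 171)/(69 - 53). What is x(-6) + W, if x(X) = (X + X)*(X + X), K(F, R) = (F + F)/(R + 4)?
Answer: 2473/16 ≈ 154.56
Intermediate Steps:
K(F, R) = 2*F/(4 + R) (K(F, R) = (2*F)/(4 + R) = 2*F/(4 + R))
x(X) = 4*X² (x(X) = (2*X)*(2*X) = 4*X²)
W = 169/16 (W = (2*(-6)/(4 + 2) + 171)/(69 - 53) = (2*(-6)/6 + 171)/16 = (2*(-6)*(⅙) + 171)*(1/16) = (-2 + 171)*(1/16) = 169*(1/16) = 169/16 ≈ 10.563)
x(-6) + W = 4*(-6)² + 169/16 = 4*36 + 169/16 = 144 + 169/16 = 2473/16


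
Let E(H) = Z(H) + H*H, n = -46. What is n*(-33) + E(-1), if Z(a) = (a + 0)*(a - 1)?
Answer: 1521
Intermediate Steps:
Z(a) = a*(-1 + a)
E(H) = H² + H*(-1 + H) (E(H) = H*(-1 + H) + H*H = H*(-1 + H) + H² = H² + H*(-1 + H))
n*(-33) + E(-1) = -46*(-33) - (-1 + 2*(-1)) = 1518 - (-1 - 2) = 1518 - 1*(-3) = 1518 + 3 = 1521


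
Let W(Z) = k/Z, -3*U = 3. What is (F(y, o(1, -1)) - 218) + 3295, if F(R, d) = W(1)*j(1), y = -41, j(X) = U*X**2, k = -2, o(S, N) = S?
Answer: 3079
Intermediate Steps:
U = -1 (U = -1/3*3 = -1)
j(X) = -X**2
W(Z) = -2/Z
F(R, d) = 2 (F(R, d) = (-2/1)*(-1*1**2) = (-2*1)*(-1*1) = -2*(-1) = 2)
(F(y, o(1, -1)) - 218) + 3295 = (2 - 218) + 3295 = -216 + 3295 = 3079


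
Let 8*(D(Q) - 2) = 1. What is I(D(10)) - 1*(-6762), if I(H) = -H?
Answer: 54079/8 ≈ 6759.9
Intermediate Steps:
D(Q) = 17/8 (D(Q) = 2 + (⅛)*1 = 2 + ⅛ = 17/8)
I(D(10)) - 1*(-6762) = -1*17/8 - 1*(-6762) = -17/8 + 6762 = 54079/8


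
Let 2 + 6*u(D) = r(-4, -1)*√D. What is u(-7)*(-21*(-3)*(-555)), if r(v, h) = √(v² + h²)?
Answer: 11655 - 11655*I*√119/2 ≈ 11655.0 - 63571.0*I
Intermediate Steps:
r(v, h) = √(h² + v²)
u(D) = -⅓ + √17*√D/6 (u(D) = -⅓ + (√((-1)² + (-4)²)*√D)/6 = -⅓ + (√(1 + 16)*√D)/6 = -⅓ + (√17*√D)/6 = -⅓ + √17*√D/6)
u(-7)*(-21*(-3)*(-555)) = (-⅓ + √17*√(-7)/6)*(-21*(-3)*(-555)) = (-⅓ + √17*(I*√7)/6)*(63*(-555)) = (-⅓ + I*√119/6)*(-34965) = 11655 - 11655*I*√119/2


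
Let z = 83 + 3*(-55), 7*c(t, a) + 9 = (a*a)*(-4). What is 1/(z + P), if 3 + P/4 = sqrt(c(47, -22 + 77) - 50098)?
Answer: -329/2933286 - I*sqrt(2539565)/1466643 ≈ -0.00011216 - 0.0010866*I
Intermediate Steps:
c(t, a) = -9/7 - 4*a**2/7 (c(t, a) = -9/7 + ((a*a)*(-4))/7 = -9/7 + (a**2*(-4))/7 = -9/7 + (-4*a**2)/7 = -9/7 - 4*a**2/7)
z = -82 (z = 83 - 165 = -82)
P = -12 + 4*I*sqrt(2539565)/7 (P = -12 + 4*sqrt((-9/7 - 4*(-22 + 77)**2/7) - 50098) = -12 + 4*sqrt((-9/7 - 4/7*55**2) - 50098) = -12 + 4*sqrt((-9/7 - 4/7*3025) - 50098) = -12 + 4*sqrt((-9/7 - 12100/7) - 50098) = -12 + 4*sqrt(-12109/7 - 50098) = -12 + 4*sqrt(-362795/7) = -12 + 4*(I*sqrt(2539565)/7) = -12 + 4*I*sqrt(2539565)/7 ≈ -12.0 + 910.63*I)
1/(z + P) = 1/(-82 + (-12 + 4*I*sqrt(2539565)/7)) = 1/(-94 + 4*I*sqrt(2539565)/7)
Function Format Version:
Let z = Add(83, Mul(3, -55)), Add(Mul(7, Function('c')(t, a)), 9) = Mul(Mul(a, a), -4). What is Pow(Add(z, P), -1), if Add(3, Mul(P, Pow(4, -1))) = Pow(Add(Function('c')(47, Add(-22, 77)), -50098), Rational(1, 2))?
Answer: Add(Rational(-329, 2933286), Mul(Rational(-1, 1466643), I, Pow(2539565, Rational(1, 2)))) ≈ Add(-0.00011216, Mul(-0.0010866, I))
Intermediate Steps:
Function('c')(t, a) = Add(Rational(-9, 7), Mul(Rational(-4, 7), Pow(a, 2))) (Function('c')(t, a) = Add(Rational(-9, 7), Mul(Rational(1, 7), Mul(Mul(a, a), -4))) = Add(Rational(-9, 7), Mul(Rational(1, 7), Mul(Pow(a, 2), -4))) = Add(Rational(-9, 7), Mul(Rational(1, 7), Mul(-4, Pow(a, 2)))) = Add(Rational(-9, 7), Mul(Rational(-4, 7), Pow(a, 2))))
z = -82 (z = Add(83, -165) = -82)
P = Add(-12, Mul(Rational(4, 7), I, Pow(2539565, Rational(1, 2)))) (P = Add(-12, Mul(4, Pow(Add(Add(Rational(-9, 7), Mul(Rational(-4, 7), Pow(Add(-22, 77), 2))), -50098), Rational(1, 2)))) = Add(-12, Mul(4, Pow(Add(Add(Rational(-9, 7), Mul(Rational(-4, 7), Pow(55, 2))), -50098), Rational(1, 2)))) = Add(-12, Mul(4, Pow(Add(Add(Rational(-9, 7), Mul(Rational(-4, 7), 3025)), -50098), Rational(1, 2)))) = Add(-12, Mul(4, Pow(Add(Add(Rational(-9, 7), Rational(-12100, 7)), -50098), Rational(1, 2)))) = Add(-12, Mul(4, Pow(Add(Rational(-12109, 7), -50098), Rational(1, 2)))) = Add(-12, Mul(4, Pow(Rational(-362795, 7), Rational(1, 2)))) = Add(-12, Mul(4, Mul(Rational(1, 7), I, Pow(2539565, Rational(1, 2))))) = Add(-12, Mul(Rational(4, 7), I, Pow(2539565, Rational(1, 2)))) ≈ Add(-12.000, Mul(910.63, I)))
Pow(Add(z, P), -1) = Pow(Add(-82, Add(-12, Mul(Rational(4, 7), I, Pow(2539565, Rational(1, 2))))), -1) = Pow(Add(-94, Mul(Rational(4, 7), I, Pow(2539565, Rational(1, 2)))), -1)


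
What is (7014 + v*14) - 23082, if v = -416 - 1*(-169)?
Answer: -19526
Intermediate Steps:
v = -247 (v = -416 + 169 = -247)
(7014 + v*14) - 23082 = (7014 - 247*14) - 23082 = (7014 - 3458) - 23082 = 3556 - 23082 = -19526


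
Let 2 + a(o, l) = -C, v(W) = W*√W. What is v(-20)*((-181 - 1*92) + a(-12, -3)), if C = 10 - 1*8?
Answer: 11080*I*√5 ≈ 24776.0*I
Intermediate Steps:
C = 2 (C = 10 - 8 = 2)
v(W) = W^(3/2)
a(o, l) = -4 (a(o, l) = -2 - 1*2 = -2 - 2 = -4)
v(-20)*((-181 - 1*92) + a(-12, -3)) = (-20)^(3/2)*((-181 - 1*92) - 4) = (-40*I*√5)*((-181 - 92) - 4) = (-40*I*√5)*(-273 - 4) = -40*I*√5*(-277) = 11080*I*√5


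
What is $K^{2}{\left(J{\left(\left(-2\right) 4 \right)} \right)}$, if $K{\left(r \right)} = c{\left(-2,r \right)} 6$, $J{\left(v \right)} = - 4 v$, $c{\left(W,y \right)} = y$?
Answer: $36864$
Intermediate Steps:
$K{\left(r \right)} = 6 r$ ($K{\left(r \right)} = r 6 = 6 r$)
$K^{2}{\left(J{\left(\left(-2\right) 4 \right)} \right)} = \left(6 \left(- 4 \left(\left(-2\right) 4\right)\right)\right)^{2} = \left(6 \left(\left(-4\right) \left(-8\right)\right)\right)^{2} = \left(6 \cdot 32\right)^{2} = 192^{2} = 36864$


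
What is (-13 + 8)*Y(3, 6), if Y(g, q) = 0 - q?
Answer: 30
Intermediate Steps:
Y(g, q) = -q
(-13 + 8)*Y(3, 6) = (-13 + 8)*(-1*6) = -5*(-6) = 30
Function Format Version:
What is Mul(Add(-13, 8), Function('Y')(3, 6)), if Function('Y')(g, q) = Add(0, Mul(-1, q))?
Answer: 30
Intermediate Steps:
Function('Y')(g, q) = Mul(-1, q)
Mul(Add(-13, 8), Function('Y')(3, 6)) = Mul(Add(-13, 8), Mul(-1, 6)) = Mul(-5, -6) = 30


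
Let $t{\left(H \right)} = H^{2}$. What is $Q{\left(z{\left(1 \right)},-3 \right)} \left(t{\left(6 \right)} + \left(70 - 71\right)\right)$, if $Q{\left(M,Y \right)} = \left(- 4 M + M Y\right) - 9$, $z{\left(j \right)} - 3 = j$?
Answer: $-1295$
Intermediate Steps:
$z{\left(j \right)} = 3 + j$
$Q{\left(M,Y \right)} = -9 - 4 M + M Y$
$Q{\left(z{\left(1 \right)},-3 \right)} \left(t{\left(6 \right)} + \left(70 - 71\right)\right) = \left(-9 - 4 \left(3 + 1\right) + \left(3 + 1\right) \left(-3\right)\right) \left(6^{2} + \left(70 - 71\right)\right) = \left(-9 - 16 + 4 \left(-3\right)\right) \left(36 + \left(70 - 71\right)\right) = \left(-9 - 16 - 12\right) \left(36 - 1\right) = \left(-37\right) 35 = -1295$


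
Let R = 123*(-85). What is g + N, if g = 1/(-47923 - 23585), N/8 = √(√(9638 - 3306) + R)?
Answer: -1/71508 + 8*I*√(10455 - 2*√1583) ≈ -1.3984e-5 + 814.88*I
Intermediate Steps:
R = -10455
N = 8*√(-10455 + 2*√1583) (N = 8*√(√(9638 - 3306) - 10455) = 8*√(√6332 - 10455) = 8*√(2*√1583 - 10455) = 8*√(-10455 + 2*√1583) ≈ 814.88*I)
g = -1/71508 (g = 1/(-71508) = -1/71508 ≈ -1.3984e-5)
g + N = -1/71508 + 8*√(-10455 + 2*√1583)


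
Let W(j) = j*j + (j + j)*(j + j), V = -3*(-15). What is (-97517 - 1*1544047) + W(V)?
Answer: -1631439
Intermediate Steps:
V = 45
W(j) = 5*j² (W(j) = j² + (2*j)*(2*j) = j² + 4*j² = 5*j²)
(-97517 - 1*1544047) + W(V) = (-97517 - 1*1544047) + 5*45² = (-97517 - 1544047) + 5*2025 = -1641564 + 10125 = -1631439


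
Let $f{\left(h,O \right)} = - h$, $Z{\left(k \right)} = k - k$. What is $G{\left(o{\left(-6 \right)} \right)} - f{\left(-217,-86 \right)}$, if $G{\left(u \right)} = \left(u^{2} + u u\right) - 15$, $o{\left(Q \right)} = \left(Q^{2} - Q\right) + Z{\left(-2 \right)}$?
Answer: $3296$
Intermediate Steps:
$Z{\left(k \right)} = 0$
$o{\left(Q \right)} = Q^{2} - Q$ ($o{\left(Q \right)} = \left(Q^{2} - Q\right) + 0 = Q^{2} - Q$)
$G{\left(u \right)} = -15 + 2 u^{2}$ ($G{\left(u \right)} = \left(u^{2} + u^{2}\right) - 15 = 2 u^{2} - 15 = -15 + 2 u^{2}$)
$G{\left(o{\left(-6 \right)} \right)} - f{\left(-217,-86 \right)} = \left(-15 + 2 \left(- 6 \left(-1 - 6\right)\right)^{2}\right) - \left(-1\right) \left(-217\right) = \left(-15 + 2 \left(\left(-6\right) \left(-7\right)\right)^{2}\right) - 217 = \left(-15 + 2 \cdot 42^{2}\right) - 217 = \left(-15 + 2 \cdot 1764\right) - 217 = \left(-15 + 3528\right) - 217 = 3513 - 217 = 3296$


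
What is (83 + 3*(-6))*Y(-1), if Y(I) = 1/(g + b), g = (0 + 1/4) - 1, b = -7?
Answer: -260/31 ≈ -8.3871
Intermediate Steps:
g = -¾ (g = (0 + 1*(¼)) - 1 = (0 + ¼) - 1 = ¼ - 1 = -¾ ≈ -0.75000)
Y(I) = -4/31 (Y(I) = 1/(-¾ - 7) = 1/(-31/4) = -4/31)
(83 + 3*(-6))*Y(-1) = (83 + 3*(-6))*(-4/31) = (83 - 18)*(-4/31) = 65*(-4/31) = -260/31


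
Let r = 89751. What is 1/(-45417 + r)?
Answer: 1/44334 ≈ 2.2556e-5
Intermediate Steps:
1/(-45417 + r) = 1/(-45417 + 89751) = 1/44334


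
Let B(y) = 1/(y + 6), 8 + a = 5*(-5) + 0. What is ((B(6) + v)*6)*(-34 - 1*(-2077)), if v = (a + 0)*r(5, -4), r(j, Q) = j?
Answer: -4043097/2 ≈ -2.0215e+6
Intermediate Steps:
a = -33 (a = -8 + (5*(-5) + 0) = -8 + (-25 + 0) = -8 - 25 = -33)
B(y) = 1/(6 + y)
v = -165 (v = (-33 + 0)*5 = -33*5 = -165)
((B(6) + v)*6)*(-34 - 1*(-2077)) = ((1/(6 + 6) - 165)*6)*(-34 - 1*(-2077)) = ((1/12 - 165)*6)*(-34 + 2077) = ((1/12 - 165)*6)*2043 = -1979/12*6*2043 = -1979/2*2043 = -4043097/2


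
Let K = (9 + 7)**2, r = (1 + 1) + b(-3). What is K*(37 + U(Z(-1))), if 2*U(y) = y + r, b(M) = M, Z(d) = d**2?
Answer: 9472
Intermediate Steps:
r = -1 (r = (1 + 1) - 3 = 2 - 3 = -1)
K = 256 (K = 16**2 = 256)
U(y) = -1/2 + y/2 (U(y) = (y - 1)/2 = (-1 + y)/2 = -1/2 + y/2)
K*(37 + U(Z(-1))) = 256*(37 + (-1/2 + (1/2)*(-1)**2)) = 256*(37 + (-1/2 + (1/2)*1)) = 256*(37 + (-1/2 + 1/2)) = 256*(37 + 0) = 256*37 = 9472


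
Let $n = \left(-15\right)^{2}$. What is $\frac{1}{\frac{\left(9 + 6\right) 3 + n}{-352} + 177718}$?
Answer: $\frac{176}{31278233} \approx 5.6269 \cdot 10^{-6}$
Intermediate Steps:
$n = 225$
$\frac{1}{\frac{\left(9 + 6\right) 3 + n}{-352} + 177718} = \frac{1}{\frac{\left(9 + 6\right) 3 + 225}{-352} + 177718} = \frac{1}{\left(15 \cdot 3 + 225\right) \left(- \frac{1}{352}\right) + 177718} = \frac{1}{\left(45 + 225\right) \left(- \frac{1}{352}\right) + 177718} = \frac{1}{270 \left(- \frac{1}{352}\right) + 177718} = \frac{1}{- \frac{135}{176} + 177718} = \frac{1}{\frac{31278233}{176}} = \frac{176}{31278233}$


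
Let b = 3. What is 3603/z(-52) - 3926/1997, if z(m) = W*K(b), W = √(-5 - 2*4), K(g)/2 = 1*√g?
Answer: -3926/1997 - 1201*I*√39/26 ≈ -1.9659 - 288.47*I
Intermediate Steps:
K(g) = 2*√g (K(g) = 2*(1*√g) = 2*√g)
W = I*√13 (W = √(-5 - 8) = √(-13) = I*√13 ≈ 3.6056*I)
z(m) = 2*I*√39 (z(m) = (I*√13)*(2*√3) = 2*I*√39)
3603/z(-52) - 3926/1997 = 3603/((2*I*√39)) - 3926/1997 = 3603*(-I*√39/78) - 3926*1/1997 = -1201*I*√39/26 - 3926/1997 = -3926/1997 - 1201*I*√39/26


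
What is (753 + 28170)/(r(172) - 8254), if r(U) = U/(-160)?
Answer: -1156920/330203 ≈ -3.5037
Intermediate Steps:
r(U) = -U/160 (r(U) = U*(-1/160) = -U/160)
(753 + 28170)/(r(172) - 8254) = (753 + 28170)/(-1/160*172 - 8254) = 28923/(-43/40 - 8254) = 28923/(-330203/40) = 28923*(-40/330203) = -1156920/330203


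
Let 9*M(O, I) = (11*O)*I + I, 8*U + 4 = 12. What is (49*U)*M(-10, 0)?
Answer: 0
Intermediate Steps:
U = 1 (U = -½ + (⅛)*12 = -½ + 3/2 = 1)
M(O, I) = I/9 + 11*I*O/9 (M(O, I) = ((11*O)*I + I)/9 = (11*I*O + I)/9 = (I + 11*I*O)/9 = I/9 + 11*I*O/9)
(49*U)*M(-10, 0) = (49*1)*((⅑)*0*(1 + 11*(-10))) = 49*((⅑)*0*(1 - 110)) = 49*((⅑)*0*(-109)) = 49*0 = 0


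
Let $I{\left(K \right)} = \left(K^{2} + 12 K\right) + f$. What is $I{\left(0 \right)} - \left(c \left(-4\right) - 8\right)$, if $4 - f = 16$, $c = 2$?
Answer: $4$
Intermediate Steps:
$f = -12$ ($f = 4 - 16 = -12$)
$I{\left(K \right)} = -12 + K^{2} + 12 K$ ($I{\left(K \right)} = \left(K^{2} + 12 K\right) - 12 = -12 + K^{2} + 12 K$)
$I{\left(0 \right)} - \left(c \left(-4\right) - 8\right) = \left(-12 + 0^{2} + 12 \cdot 0\right) - \left(2 \left(-4\right) - 8\right) = \left(-12 + 0 + 0\right) - \left(-8 - 8\right) = -12 - -16 = -12 + 16 = 4$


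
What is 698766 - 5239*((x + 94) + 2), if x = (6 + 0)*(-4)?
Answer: 321558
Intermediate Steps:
x = -24 (x = 6*(-4) = -24)
698766 - 5239*((x + 94) + 2) = 698766 - 5239*((-24 + 94) + 2) = 698766 - 5239*(70 + 2) = 698766 - 5239*72 = 698766 - 1*377208 = 698766 - 377208 = 321558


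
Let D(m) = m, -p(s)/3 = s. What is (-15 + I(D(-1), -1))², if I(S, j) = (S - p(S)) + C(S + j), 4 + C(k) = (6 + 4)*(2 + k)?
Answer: 529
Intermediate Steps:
p(s) = -3*s
C(k) = 16 + 10*k (C(k) = -4 + (6 + 4)*(2 + k) = -4 + 10*(2 + k) = -4 + (20 + 10*k) = 16 + 10*k)
I(S, j) = 16 + 10*j + 14*S (I(S, j) = (S - (-3)*S) + (16 + 10*(S + j)) = (S + 3*S) + (16 + (10*S + 10*j)) = 4*S + (16 + 10*S + 10*j) = 16 + 10*j + 14*S)
(-15 + I(D(-1), -1))² = (-15 + (16 + 10*(-1) + 14*(-1)))² = (-15 + (16 - 10 - 14))² = (-15 - 8)² = (-23)² = 529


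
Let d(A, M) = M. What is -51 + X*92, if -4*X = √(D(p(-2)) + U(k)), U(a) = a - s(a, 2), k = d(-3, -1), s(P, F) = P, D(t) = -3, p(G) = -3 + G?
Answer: -51 - 23*I*√3 ≈ -51.0 - 39.837*I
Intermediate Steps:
k = -1
U(a) = 0 (U(a) = a - a = 0)
X = -I*√3/4 (X = -√(-3 + 0)/4 = -I*√3/4 ≈ -0.43301*I)
-51 + X*92 = -51 - I*√3/4*92 = -51 - 23*I*√3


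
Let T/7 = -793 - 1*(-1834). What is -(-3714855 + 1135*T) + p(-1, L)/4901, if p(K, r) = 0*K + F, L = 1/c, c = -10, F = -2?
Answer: -22328416892/4901 ≈ -4.5559e+6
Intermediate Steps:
L = -⅒ (L = 1/(-10) = -⅒ ≈ -0.10000)
p(K, r) = -2 (p(K, r) = 0*K - 2 = 0 - 2 = -2)
T = 7287 (T = 7*(-793 - 1*(-1834)) = 7*(-793 + 1834) = 7*1041 = 7287)
-(-3714855 + 1135*T) + p(-1, L)/4901 = -1135/(1/(7287 - 3273)) - 2/4901 = -1135/(1/4014) - 2*1/4901 = -1135/1/4014 - 2/4901 = -1135*4014 - 2/4901 = -4555890 - 2/4901 = -22328416892/4901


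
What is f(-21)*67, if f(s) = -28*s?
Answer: 39396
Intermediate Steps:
f(-21)*67 = -28*(-21)*67 = 588*67 = 39396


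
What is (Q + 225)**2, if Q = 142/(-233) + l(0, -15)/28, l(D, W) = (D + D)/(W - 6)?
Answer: 2733512089/54289 ≈ 50351.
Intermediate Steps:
l(D, W) = 2*D/(-6 + W) (l(D, W) = (2*D)/(-6 + W) = 2*D/(-6 + W))
Q = -142/233 (Q = 142/(-233) + (2*0/(-6 - 15))/28 = 142*(-1/233) + (2*0/(-21))*(1/28) = -142/233 + (2*0*(-1/21))*(1/28) = -142/233 + 0*(1/28) = -142/233 + 0 = -142/233 ≈ -0.60944)
(Q + 225)**2 = (-142/233 + 225)**2 = (52283/233)**2 = 2733512089/54289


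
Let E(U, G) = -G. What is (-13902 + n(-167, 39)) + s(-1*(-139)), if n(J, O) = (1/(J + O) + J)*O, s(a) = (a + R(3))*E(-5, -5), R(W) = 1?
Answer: -2523559/128 ≈ -19715.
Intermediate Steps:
s(a) = 5 + 5*a (s(a) = (a + 1)*(-1*(-5)) = (1 + a)*5 = 5 + 5*a)
n(J, O) = O*(J + 1/(J + O)) (n(J, O) = (J + 1/(J + O))*O = O*(J + 1/(J + O)))
(-13902 + n(-167, 39)) + s(-1*(-139)) = (-13902 + 39*(1 + (-167)² - 167*39)/(-167 + 39)) + (5 + 5*(-1*(-139))) = (-13902 + 39*(1 + 27889 - 6513)/(-128)) + (5 + 5*139) = (-13902 + 39*(-1/128)*21377) + (5 + 695) = (-13902 - 833703/128) + 700 = -2613159/128 + 700 = -2523559/128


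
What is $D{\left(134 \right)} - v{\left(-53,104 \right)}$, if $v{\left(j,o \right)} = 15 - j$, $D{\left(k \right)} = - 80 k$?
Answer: $-10788$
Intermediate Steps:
$D{\left(134 \right)} - v{\left(-53,104 \right)} = \left(-80\right) 134 - \left(15 - -53\right) = -10720 - \left(15 + 53\right) = -10720 - 68 = -10788$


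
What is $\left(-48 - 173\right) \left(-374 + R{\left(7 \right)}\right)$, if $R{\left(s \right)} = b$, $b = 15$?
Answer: $79339$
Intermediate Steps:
$R{\left(s \right)} = 15$
$\left(-48 - 173\right) \left(-374 + R{\left(7 \right)}\right) = \left(-48 - 173\right) \left(-374 + 15\right) = \left(-48 - 173\right) \left(-359\right) = \left(-221\right) \left(-359\right) = 79339$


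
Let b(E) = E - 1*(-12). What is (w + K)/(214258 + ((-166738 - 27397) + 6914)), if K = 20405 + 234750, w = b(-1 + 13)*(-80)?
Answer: 253235/27037 ≈ 9.3662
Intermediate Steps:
b(E) = 12 + E (b(E) = E + 12 = 12 + E)
w = -1920 (w = (12 + (-1 + 13))*(-80) = (12 + 12)*(-80) = 24*(-80) = -1920)
K = 255155
(w + K)/(214258 + ((-166738 - 27397) + 6914)) = (-1920 + 255155)/(214258 + ((-166738 - 27397) + 6914)) = 253235/(214258 + (-194135 + 6914)) = 253235/(214258 - 187221) = 253235/27037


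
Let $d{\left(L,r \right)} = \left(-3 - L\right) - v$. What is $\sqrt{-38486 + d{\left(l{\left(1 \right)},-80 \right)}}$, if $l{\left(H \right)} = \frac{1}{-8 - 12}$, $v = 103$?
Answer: $\frac{i \sqrt{3859195}}{10} \approx 196.45 i$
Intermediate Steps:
$l{\left(H \right)} = - \frac{1}{20}$ ($l{\left(H \right)} = \frac{1}{-20} = - \frac{1}{20}$)
$d{\left(L,r \right)} = -106 - L$ ($d{\left(L,r \right)} = \left(-3 - L\right) - 103 = -106 - L$)
$\sqrt{-38486 + d{\left(l{\left(1 \right)},-80 \right)}} = \sqrt{-38486 - \frac{2119}{20}} = \sqrt{- \frac{771839}{20}} = \frac{i \sqrt{3859195}}{10}$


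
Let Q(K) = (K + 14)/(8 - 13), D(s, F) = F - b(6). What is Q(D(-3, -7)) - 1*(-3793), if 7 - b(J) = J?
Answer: 18959/5 ≈ 3791.8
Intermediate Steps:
b(J) = 7 - J
D(s, F) = -1 + F (D(s, F) = F - (7 - 1*6) = F - (7 - 6) = F - 1*1 = F - 1 = -1 + F)
Q(K) = -14/5 - K/5 (Q(K) = (14 + K)/(-5) = (14 + K)*(-⅕) = -14/5 - K/5)
Q(D(-3, -7)) - 1*(-3793) = (-14/5 - (-1 - 7)/5) - 1*(-3793) = (-14/5 - ⅕*(-8)) + 3793 = (-14/5 + 8/5) + 3793 = -6/5 + 3793 = 18959/5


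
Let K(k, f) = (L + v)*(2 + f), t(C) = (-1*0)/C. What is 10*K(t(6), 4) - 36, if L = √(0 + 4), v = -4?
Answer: -156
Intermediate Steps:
t(C) = 0 (t(C) = 0/C = 0)
L = 2 (L = √4 = 2)
K(k, f) = -4 - 2*f (K(k, f) = (2 - 4)*(2 + f) = -2*(2 + f) = -4 - 2*f)
10*K(t(6), 4) - 36 = 10*(-4 - 2*4) - 36 = 10*(-4 - 8) - 36 = 10*(-12) - 36 = -120 - 36 = -156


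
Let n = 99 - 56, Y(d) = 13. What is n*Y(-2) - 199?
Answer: 360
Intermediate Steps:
n = 43
n*Y(-2) - 199 = 43*13 - 199 = 559 - 199 = 360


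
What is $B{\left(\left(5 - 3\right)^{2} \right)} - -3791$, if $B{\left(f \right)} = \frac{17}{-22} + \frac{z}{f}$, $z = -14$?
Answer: $\frac{41654}{11} \approx 3786.7$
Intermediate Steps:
$B{\left(f \right)} = - \frac{17}{22} - \frac{14}{f}$ ($B{\left(f \right)} = \frac{17}{-22} - \frac{14}{f} = 17 \left(- \frac{1}{22}\right) - \frac{14}{f} = - \frac{17}{22} - \frac{14}{f}$)
$B{\left(\left(5 - 3\right)^{2} \right)} - -3791 = \left(- \frac{17}{22} - \frac{14}{\left(5 - 3\right)^{2}}\right) - -3791 = \left(- \frac{17}{22} - \frac{14}{2^{2}}\right) + 3791 = \left(- \frac{17}{22} - \frac{14}{4}\right) + 3791 = \left(- \frac{17}{22} - \frac{7}{2}\right) + 3791 = - \frac{47}{11} + 3791 = \frac{41654}{11}$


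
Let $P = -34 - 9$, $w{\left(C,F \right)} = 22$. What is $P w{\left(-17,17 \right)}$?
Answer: $-946$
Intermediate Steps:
$P = -43$
$P w{\left(-17,17 \right)} = \left(-43\right) 22 = -946$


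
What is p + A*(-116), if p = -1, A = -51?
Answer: 5915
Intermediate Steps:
p + A*(-116) = -1 - 51*(-116) = -1 + 5916 = 5915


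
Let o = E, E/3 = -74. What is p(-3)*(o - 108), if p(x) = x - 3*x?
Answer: -1980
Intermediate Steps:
E = -222 (E = 3*(-74) = -222)
o = -222
p(x) = -2*x
p(-3)*(o - 108) = (-2*(-3))*(-222 - 108) = 6*(-330) = -1980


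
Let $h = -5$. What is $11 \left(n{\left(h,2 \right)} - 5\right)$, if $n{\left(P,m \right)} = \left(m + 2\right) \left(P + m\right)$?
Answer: $-187$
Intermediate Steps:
$n{\left(P,m \right)} = \left(2 + m\right) \left(P + m\right)$
$11 \left(n{\left(h,2 \right)} - 5\right) = 11 \left(\left(2^{2} + 2 \left(-5\right) + 2 \cdot 2 - 10\right) - 5\right) = 11 \left(\left(4 - 10 + 4 - 10\right) - 5\right) = 11 \left(-12 - 5\right) = 11 \left(-17\right) = -187$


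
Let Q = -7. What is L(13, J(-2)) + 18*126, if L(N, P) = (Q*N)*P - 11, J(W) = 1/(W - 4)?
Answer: 13633/6 ≈ 2272.2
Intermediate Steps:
J(W) = 1/(-4 + W)
L(N, P) = -11 - 7*N*P (L(N, P) = (-7*N)*P - 11 = -7*N*P - 11 = -11 - 7*N*P)
L(13, J(-2)) + 18*126 = (-11 - 7*13/(-4 - 2)) + 18*126 = (-11 - 7*13/(-6)) + 2268 = (-11 - 7*13*(-⅙)) + 2268 = (-11 + 91/6) + 2268 = 25/6 + 2268 = 13633/6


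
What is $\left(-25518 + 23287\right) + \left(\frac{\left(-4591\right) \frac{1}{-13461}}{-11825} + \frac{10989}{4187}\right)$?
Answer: $- \frac{1485148240148117}{666471272775} \approx -2228.4$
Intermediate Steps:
$\left(-25518 + 23287\right) + \left(\frac{\left(-4591\right) \frac{1}{-13461}}{-11825} + \frac{10989}{4187}\right) = -2231 + \left(\left(-4591\right) \left(- \frac{1}{13461}\right) \left(- \frac{1}{11825}\right) + 10989 \cdot \frac{1}{4187}\right) = -2231 + \left(\frac{4591}{13461} \left(- \frac{1}{11825}\right) + \frac{10989}{4187}\right) = -2231 + \left(- \frac{4591}{159176325} + \frac{10989}{4187}\right) = -2231 + \frac{1749169412908}{666471272775} = - \frac{1485148240148117}{666471272775}$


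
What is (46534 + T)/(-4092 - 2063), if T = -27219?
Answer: -3863/1231 ≈ -3.1381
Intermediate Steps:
(46534 + T)/(-4092 - 2063) = (46534 - 27219)/(-4092 - 2063) = 19315/(-6155) = 19315*(-1/6155) = -3863/1231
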